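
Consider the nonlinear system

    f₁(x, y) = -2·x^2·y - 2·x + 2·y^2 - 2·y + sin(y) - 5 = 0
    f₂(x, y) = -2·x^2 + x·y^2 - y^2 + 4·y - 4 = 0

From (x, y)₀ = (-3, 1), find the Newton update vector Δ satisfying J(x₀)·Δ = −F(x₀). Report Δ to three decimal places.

(1.711, 0.062)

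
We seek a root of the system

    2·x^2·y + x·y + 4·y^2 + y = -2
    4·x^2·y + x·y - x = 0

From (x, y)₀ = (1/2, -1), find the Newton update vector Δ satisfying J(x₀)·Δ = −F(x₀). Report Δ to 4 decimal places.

At (1/2, -1): F = (4.0000, -2.0000).
Jacobian J = [[4·x·y + y, 2·x^2 + x + 8·y + 1], [8·x·y + y - 1, 4·x^2 + x]].
At the point, J = [[-3.0000, -6.0000], [-6.0000, 1.5000]] (det J = -40.5000).
Solving J·Δ = −F gives Δ = (-0.1481, 0.7407).

(-0.1481, 0.7407)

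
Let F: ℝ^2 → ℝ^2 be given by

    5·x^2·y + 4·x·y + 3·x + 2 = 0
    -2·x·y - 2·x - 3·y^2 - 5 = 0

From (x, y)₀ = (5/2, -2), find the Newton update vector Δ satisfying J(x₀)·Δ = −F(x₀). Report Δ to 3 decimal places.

(-0.034, 1.724)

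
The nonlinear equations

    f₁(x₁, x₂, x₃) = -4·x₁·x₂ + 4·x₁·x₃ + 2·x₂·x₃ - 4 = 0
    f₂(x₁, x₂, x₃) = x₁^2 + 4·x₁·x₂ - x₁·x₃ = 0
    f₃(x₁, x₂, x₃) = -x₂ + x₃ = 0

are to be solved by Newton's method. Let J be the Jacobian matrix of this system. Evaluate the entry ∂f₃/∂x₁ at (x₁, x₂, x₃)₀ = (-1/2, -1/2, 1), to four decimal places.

0.0000

∂f₃/∂x₁ = 0.
At (-1/2, -1/2, 1) this is 0.0000.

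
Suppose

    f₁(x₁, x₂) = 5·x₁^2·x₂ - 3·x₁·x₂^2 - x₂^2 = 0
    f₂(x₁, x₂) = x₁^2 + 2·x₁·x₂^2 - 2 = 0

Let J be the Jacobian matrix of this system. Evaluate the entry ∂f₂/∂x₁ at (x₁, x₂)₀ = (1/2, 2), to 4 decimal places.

9.0000

∂f₂/∂x₁ = 2·x₁ + 2·x₂^2.
At (1/2, 2) this is 9.0000.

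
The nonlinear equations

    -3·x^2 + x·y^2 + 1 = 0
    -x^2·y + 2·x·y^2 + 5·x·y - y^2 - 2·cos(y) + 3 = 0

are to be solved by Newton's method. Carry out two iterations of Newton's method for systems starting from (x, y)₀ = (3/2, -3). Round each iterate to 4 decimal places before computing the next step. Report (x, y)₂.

(1.3417, -1.8473)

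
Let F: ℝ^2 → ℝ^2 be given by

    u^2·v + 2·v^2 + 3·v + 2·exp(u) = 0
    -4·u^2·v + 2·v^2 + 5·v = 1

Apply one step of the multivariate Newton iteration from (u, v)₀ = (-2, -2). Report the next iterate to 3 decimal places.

At (-2, -2): F = (-5.72933, 29.000).
Jacobian J = [[2·u·v + 2·exp(u), u^2 + 4·v + 3], [-8·u·v, -4·u^2 + 4·v + 5]].
At the point, J = [[8.27067, -1.000], [-32.000, -19.000]] (det J = -189.14274).
Solving J·Δ = −F gives Δ = (0.729, 0.299).
Then the next iterate is (u, v)₁ = (-1.271, -1.701).

(-1.271, -1.701)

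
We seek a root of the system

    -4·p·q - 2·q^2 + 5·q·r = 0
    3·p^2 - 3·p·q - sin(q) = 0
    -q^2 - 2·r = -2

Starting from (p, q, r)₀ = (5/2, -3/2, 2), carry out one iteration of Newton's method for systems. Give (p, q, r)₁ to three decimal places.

(1.163, -0.850, 0.851)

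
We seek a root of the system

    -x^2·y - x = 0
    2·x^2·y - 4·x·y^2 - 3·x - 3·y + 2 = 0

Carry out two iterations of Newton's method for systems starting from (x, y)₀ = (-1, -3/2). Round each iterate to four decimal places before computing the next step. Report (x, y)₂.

(-0.3784, 0.5700)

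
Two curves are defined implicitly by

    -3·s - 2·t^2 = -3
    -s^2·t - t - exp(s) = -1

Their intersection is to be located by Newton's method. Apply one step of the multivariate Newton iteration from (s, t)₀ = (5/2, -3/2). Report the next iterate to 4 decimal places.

(1.1539, -0.6730)

At (5/2, -3/2): F = (-9.0000, -0.307494).
Jacobian J = [[-3, -4·t], [-2·s·t - exp(s), -s^2 - 1]].
At the point, J = [[-3.0000, 6.0000], [-4.682494, -7.2500]] (det J = 49.844964).
Solving J·Δ = −F gives Δ = (-1.3461, 0.8270).
Then the next iterate is (s, t)₁ = (1.1539, -0.6730).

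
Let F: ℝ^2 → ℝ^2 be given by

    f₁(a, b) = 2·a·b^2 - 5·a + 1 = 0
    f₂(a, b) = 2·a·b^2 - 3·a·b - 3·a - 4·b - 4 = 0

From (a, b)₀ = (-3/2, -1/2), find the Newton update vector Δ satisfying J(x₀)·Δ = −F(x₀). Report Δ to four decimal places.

At (-3/2, -1/2): F = (7.7500, -0.5000).
Jacobian J = [[2·b^2 - 5, 4·a·b], [2·b^2 - 3·b - 3, 4·a·b - 3·a - 4]].
At the point, J = [[-4.5000, 3.0000], [-1.0000, 3.5000]] (det J = -12.7500).
Solving J·Δ = −F gives Δ = (2.2451, 0.7843).

(2.2451, 0.7843)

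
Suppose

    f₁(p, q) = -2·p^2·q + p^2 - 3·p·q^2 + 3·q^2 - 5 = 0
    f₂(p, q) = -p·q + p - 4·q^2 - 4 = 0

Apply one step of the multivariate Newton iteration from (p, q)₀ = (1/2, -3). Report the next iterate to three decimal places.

(0.222, -1.336)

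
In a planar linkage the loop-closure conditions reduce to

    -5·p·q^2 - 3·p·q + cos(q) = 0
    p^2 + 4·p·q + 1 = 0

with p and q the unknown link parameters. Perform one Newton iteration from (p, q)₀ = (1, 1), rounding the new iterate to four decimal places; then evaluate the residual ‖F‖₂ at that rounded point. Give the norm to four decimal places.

1.1895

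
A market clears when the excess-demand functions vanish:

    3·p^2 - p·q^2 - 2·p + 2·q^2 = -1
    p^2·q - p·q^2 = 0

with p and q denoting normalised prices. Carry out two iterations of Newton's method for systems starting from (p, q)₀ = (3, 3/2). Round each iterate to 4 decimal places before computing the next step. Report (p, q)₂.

(6.0000, 3.1500)

At (3, 3/2): F = (19.7500, 6.7500).
Jacobian J = [[6·p - q^2 - 2, -2·p·q + 4·q], [2·p·q - q^2, p^2 - 2·p·q]].
At the point, J = [[13.7500, -3.0000], [6.7500, 0.0000]] (det J = 20.2500).
Solving J·Δ = −F gives Δ = (-1.0000, 2.0000).
Then the next iterate is (p, q)₁ = (2.0000, 3.5000).
Round to (2.0000, 3.5000) and repeat: F = (9.0000, -10.5000), J = [[-2.2500, 0.0000], [1.7500, -10.0000]].
Δ = (4.0000, -0.3500), so (p, q)₂ = (6.0000, 3.1500).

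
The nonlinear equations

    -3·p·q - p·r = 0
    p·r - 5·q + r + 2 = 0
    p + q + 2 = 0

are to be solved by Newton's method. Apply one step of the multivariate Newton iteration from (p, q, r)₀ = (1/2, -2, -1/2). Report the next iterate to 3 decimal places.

At (1/2, -2, -1/2): F = (3.250, 11.250, 0.500).
Jacobian J = [[-3·q - r, -3·p, -p], [r, -5, p + 1], [1, 1, 0]].
At the point, J = [[6.500, -1.500, -0.500], [-0.500, -5.000, 1.500], [1.000, 1.000, 0.000]] (det J = -14.250).
Solving J·Δ = −F gives Δ = (-0.904, 0.404, -6.456).
Then the next iterate is (p, q, r)₁ = (-0.404, -1.596, -6.956).

(-0.404, -1.596, -6.956)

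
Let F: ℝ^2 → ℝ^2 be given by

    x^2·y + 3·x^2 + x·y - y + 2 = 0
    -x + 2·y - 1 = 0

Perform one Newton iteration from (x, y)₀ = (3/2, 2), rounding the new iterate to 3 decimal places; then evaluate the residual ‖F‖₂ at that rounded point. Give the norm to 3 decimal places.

4.595

At (3/2, 2): F = (14.250, 1.500).
Jacobian J = [[2·x·y + 6·x + y, x^2 + x - 1], [-1, 2]].
At the point, J = [[17.000, 2.750], [-1.000, 2.000]] (det J = 36.750).
Solving J·Δ = −F gives Δ = (-0.663, -1.082).
Then the next iterate is (x, y)₁ = (0.837, 0.918).
Re-evaluating at (0.837, 0.918): F = (4.59520, -0.001), so ‖F‖₂ = 4.595.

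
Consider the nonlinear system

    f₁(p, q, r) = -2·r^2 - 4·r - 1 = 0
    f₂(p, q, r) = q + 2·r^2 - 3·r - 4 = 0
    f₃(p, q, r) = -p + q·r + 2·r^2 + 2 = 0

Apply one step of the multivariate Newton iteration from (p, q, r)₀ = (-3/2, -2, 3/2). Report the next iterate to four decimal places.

At (-3/2, -2, 3/2): F = (-11.5000, -6.0000, 5.0000).
Jacobian J = [[0, 0, -4·r - 4], [0, 1, 4·r - 3], [-1, r, q + 4·r]].
At the point, J = [[0.0000, 0.0000, -10.0000], [0.0000, 1.0000, 3.0000], [-1.0000, 1.5000, 4.0000]] (det J = -10.0000).
Solving J·Δ = −F gives Δ = (14.5750, 9.4500, -1.1500).
Then the next iterate is (p, q, r)₁ = (13.0750, 7.4500, 0.3500).

(13.0750, 7.4500, 0.3500)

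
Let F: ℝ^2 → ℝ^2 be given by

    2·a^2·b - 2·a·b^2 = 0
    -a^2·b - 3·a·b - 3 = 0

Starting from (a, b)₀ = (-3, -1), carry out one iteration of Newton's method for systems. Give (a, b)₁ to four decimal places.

(-4.0000, 2.6667)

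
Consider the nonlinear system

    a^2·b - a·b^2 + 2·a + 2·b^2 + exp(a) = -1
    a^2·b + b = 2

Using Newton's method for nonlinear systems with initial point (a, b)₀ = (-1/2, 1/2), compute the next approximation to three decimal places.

At (-1/2, 1/2): F = (1.35653, -1.375).
Jacobian J = [[2·a·b - b^2 + exp(a) + 2, a^2 - 2·a·b + 4·b], [2·a·b, a^2 + 1]].
At the point, J = [[1.85653, 2.750], [-0.500, 1.250]] (det J = 3.69566).
Solving J·Δ = −F gives Δ = (-1.482, 0.507).
Then the next iterate is (a, b)₁ = (-1.982, 1.007).

(-1.982, 1.007)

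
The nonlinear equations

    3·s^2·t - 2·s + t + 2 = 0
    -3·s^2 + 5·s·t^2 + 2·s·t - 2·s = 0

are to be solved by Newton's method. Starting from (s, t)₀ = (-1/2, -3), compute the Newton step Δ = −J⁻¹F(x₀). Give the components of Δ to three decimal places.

(-0.078, 1.598)

At (-1/2, -3): F = (-2.250, -19.250).
Jacobian J = [[6·s·t - 2, 3·s^2 + 1], [-6·s + 5·t^2 + 2·t - 2, 10·s·t + 2·s]].
At the point, J = [[7.000, 1.750], [40.000, 14.000]] (det J = 28.000).
Solving J·Δ = −F gives Δ = (-0.078, 1.598).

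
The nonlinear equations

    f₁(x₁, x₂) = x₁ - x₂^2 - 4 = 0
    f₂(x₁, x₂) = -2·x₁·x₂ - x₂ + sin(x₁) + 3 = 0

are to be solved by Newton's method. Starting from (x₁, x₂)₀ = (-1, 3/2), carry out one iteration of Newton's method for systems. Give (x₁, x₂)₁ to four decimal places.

(-0.4160, -0.7220)

At (-1, 3/2): F = (-7.2500, 3.658529).
Jacobian J = [[1, -2·x₂], [-2·x₂ + cos(x₁), -2·x₁ - 1]].
At the point, J = [[1.0000, -3.0000], [-2.459698, 1.0000]] (det J = -6.379093).
Solving J·Δ = −F gives Δ = (0.5840, -2.2220).
Then the next iterate is (x₁, x₂)₁ = (-0.4160, -0.7220).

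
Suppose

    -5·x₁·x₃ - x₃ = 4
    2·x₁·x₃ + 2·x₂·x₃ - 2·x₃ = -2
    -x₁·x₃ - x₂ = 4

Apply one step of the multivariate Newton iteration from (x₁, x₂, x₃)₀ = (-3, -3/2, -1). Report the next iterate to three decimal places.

(-4.034, -3.069, 0.655)

At (-3, -3/2, -1): F = (-18.000, 13.000, -5.500).
Jacobian J = [[-5·x₃, 0, -5·x₁ - 1], [2·x₃, 2·x₃, 2·x₁ + 2·x₂ - 2], [-x₃, -1, -x₁]].
At the point, J = [[5.000, 0.000, 14.000], [-2.000, -2.000, -11.000], [1.000, -1.000, 3.000]] (det J = -29.000).
Solving J·Δ = −F gives Δ = (-1.034, -1.569, 1.655).
Then the next iterate is (x₁, x₂, x₃)₁ = (-4.034, -3.069, 0.655).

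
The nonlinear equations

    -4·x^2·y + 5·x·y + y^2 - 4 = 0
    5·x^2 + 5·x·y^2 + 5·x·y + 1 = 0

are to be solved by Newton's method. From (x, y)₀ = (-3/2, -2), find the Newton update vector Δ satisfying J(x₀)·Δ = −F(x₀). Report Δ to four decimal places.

(0.7909, 0.2980)

At (-3/2, -2): F = (33.0000, -2.7500).
Jacobian J = [[-8·x·y + 5·y, -4·x^2 + 5·x + 2·y], [10·x + 5·y^2 + 5·y, 10·x·y + 5·x]].
At the point, J = [[-34.0000, -20.5000], [-5.0000, 22.5000]] (det J = -867.5000).
Solving J·Δ = −F gives Δ = (0.7909, 0.2980).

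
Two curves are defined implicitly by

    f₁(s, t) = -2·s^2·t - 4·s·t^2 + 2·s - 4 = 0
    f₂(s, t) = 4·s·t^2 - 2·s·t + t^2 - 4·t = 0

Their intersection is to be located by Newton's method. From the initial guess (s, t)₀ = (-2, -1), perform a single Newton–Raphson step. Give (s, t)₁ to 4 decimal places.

(12.0000, -6.5000)

At (-2, -1): F = (8.0000, -7.0000).
Jacobian J = [[-4·s·t - 4·t^2 + 2, -2·s^2 - 8·s·t], [4·t^2 - 2·t, 8·s·t - 2·s + 2·t - 4]].
At the point, J = [[-10.0000, -24.0000], [6.0000, 14.0000]] (det J = 4.0000).
Solving J·Δ = −F gives Δ = (14.0000, -5.5000).
Then the next iterate is (s, t)₁ = (12.0000, -6.5000).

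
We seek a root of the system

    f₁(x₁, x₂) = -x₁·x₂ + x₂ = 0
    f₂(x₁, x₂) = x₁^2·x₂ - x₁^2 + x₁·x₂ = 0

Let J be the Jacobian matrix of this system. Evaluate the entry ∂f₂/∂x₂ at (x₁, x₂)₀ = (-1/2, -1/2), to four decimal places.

∂f₂/∂x₂ = x₁^2 + x₁.
At (-1/2, -1/2) this is -0.2500.

-0.2500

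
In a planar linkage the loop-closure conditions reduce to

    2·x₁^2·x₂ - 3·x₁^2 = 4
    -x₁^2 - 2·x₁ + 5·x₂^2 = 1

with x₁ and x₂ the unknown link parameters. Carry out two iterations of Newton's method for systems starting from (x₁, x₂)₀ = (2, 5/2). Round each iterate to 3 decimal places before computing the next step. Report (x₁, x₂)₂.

(2.999, 1.764)

At (2, 5/2): F = (4.000, 22.250).
Jacobian J = [[4·x₁·x₂ - 6·x₁, 2·x₁^2], [-2·x₁ - 2, 10·x₂]].
At the point, J = [[8.000, 8.000], [-6.000, 25.000]] (det J = 248.000).
Solving J·Δ = −F gives Δ = (0.315, -0.815).
Then the next iterate is (x₁, x₂)₁ = (2.315, 1.685).
Round to (2.315, 1.685) and repeat: F = (-2.01709, 3.20690), J = [[1.71310, 10.71845], [-6.630, 16.850]].
Δ = (0.684, 0.079), so (x₁, x₂)₂ = (2.999, 1.764).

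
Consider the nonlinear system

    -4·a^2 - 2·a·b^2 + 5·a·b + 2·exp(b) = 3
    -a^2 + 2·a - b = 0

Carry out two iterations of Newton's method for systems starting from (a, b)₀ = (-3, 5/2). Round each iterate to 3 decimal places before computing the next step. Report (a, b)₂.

At (-3, 5/2): F = (-14.63501, -17.500).
Jacobian J = [[-8·a - 2·b^2 + 5·b, -4·a·b + 5·a + 2·exp(b)], [-2·a + 2, -1]].
At the point, J = [[24.000, 39.36499], [8.000, -1.000]] (det J = -338.91990).
Solving J·Δ = −F gives Δ = (2.076, -0.894).
Then the next iterate is (a, b)₁ = (-0.924, 1.606).
Round to (-0.924, 1.606) and repeat: F = (0.89728, -4.30778), J = [[10.26353, 11.28146], [3.848, -1.000]].
Δ = (0.889, -0.888), so (a, b)₂ = (-0.035, 0.718).

(-0.035, 0.718)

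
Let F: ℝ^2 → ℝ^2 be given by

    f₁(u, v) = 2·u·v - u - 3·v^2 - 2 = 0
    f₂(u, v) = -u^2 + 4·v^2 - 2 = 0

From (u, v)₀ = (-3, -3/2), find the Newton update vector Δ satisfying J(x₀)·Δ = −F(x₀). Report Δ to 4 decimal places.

At (-3, -3/2): F = (3.2500, -2.0000).
Jacobian J = [[2·v - 1, 2·u - 6·v], [-2·u, 8·v]].
At the point, J = [[-4.0000, 3.0000], [6.0000, -12.0000]] (det J = 30.0000).
Solving J·Δ = −F gives Δ = (1.1000, 0.3833).

(1.1000, 0.3833)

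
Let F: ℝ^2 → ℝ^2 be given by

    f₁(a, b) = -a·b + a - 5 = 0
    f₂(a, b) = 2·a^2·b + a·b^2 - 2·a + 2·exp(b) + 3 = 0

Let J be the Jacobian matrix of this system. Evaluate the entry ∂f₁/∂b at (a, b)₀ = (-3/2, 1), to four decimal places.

∂f₁/∂b = -a.
At (-3/2, 1) this is 1.5000.

1.5000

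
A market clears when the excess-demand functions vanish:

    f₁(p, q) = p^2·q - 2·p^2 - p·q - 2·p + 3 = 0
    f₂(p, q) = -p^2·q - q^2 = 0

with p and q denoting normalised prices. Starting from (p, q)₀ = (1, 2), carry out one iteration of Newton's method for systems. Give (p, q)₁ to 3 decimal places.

At (1, 2): F = (-1.000, -6.000).
Jacobian J = [[2·p·q - 4·p - q - 2, p^2 - p], [-2·p·q, -p^2 - 2·q]].
At the point, J = [[-4.000, 0.000], [-4.000, -5.000]] (det J = 20.000).
Solving J·Δ = −F gives Δ = (-0.250, -1.000).
Then the next iterate is (p, q)₁ = (0.750, 1.000).

(0.750, 1.000)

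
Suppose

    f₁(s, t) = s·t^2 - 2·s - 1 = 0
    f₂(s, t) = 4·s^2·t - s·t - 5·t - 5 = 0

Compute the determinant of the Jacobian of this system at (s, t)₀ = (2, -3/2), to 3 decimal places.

-132.750

J = [[t^2 - 2, 2·s·t], [8·s·t - t, 4·s^2 - s - 5]].
At the point, J = [[0.250, -6.000], [-22.500, 9.000]].
det J = -132.750.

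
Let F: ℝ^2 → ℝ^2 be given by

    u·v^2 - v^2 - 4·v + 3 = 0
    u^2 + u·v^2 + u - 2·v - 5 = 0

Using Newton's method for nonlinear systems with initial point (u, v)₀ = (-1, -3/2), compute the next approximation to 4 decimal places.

(51.0000, -62.2500)

At (-1, -3/2): F = (4.5000, -4.2500).
Jacobian J = [[v^2, 2·u·v - 2·v - 4], [2·u + v^2 + 1, 2·u·v - 2]].
At the point, J = [[2.2500, 2.0000], [1.2500, 1.0000]] (det J = -0.2500).
Solving J·Δ = −F gives Δ = (52.0000, -60.7500).
Then the next iterate is (u, v)₁ = (51.0000, -62.2500).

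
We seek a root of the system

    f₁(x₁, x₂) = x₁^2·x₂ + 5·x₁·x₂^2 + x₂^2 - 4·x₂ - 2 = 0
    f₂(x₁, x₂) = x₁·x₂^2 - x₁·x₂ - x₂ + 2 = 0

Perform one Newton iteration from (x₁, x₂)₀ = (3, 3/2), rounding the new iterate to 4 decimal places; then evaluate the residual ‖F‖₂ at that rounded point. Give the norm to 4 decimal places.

11.3372

At (3, 3/2): F = (41.5000, 2.7500).
Jacobian J = [[2·x₁·x₂ + 5·x₂^2, x₁^2 + 10·x₁·x₂ + 2·x₂ - 4], [x₂^2 - x₂, 2·x₁·x₂ - x₁ - 1]].
At the point, J = [[20.2500, 53.0000], [0.7500, 5.0000]] (det J = 61.5000).
Solving J·Δ = −F gives Δ = (-1.0041, -0.3994).
Then the next iterate is (x₁, x₂)₁ = (1.9959, 1.1006).
Re-evaluating at (1.9959, 1.1006): F = (11.281661, 1.120387), so ‖F‖₂ = 11.3372.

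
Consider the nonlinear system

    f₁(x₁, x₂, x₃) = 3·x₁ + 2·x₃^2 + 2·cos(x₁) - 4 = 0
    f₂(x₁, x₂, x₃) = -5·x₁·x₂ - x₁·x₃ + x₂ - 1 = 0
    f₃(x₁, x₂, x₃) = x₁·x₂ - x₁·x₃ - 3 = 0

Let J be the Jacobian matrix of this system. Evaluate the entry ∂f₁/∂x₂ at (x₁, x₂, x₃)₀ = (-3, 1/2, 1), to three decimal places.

∂f₁/∂x₂ = 0.
At (-3, 1/2, 1) this is 0.000.

0.000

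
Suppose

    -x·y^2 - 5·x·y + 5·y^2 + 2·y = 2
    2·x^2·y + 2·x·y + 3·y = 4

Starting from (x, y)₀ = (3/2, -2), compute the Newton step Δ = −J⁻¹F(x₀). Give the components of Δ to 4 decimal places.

(-0.9880, 0.8755)

At (3/2, -2): F = (23.0000, -25.0000).
Jacobian J = [[-y^2 - 5·y, -2·x·y - 5·x + 10·y + 2], [4·x·y + 2·y, 2·x^2 + 2·x + 3]].
At the point, J = [[6.0000, -19.5000], [-16.0000, 10.5000]] (det J = -249.0000).
Solving J·Δ = −F gives Δ = (-0.9880, 0.8755).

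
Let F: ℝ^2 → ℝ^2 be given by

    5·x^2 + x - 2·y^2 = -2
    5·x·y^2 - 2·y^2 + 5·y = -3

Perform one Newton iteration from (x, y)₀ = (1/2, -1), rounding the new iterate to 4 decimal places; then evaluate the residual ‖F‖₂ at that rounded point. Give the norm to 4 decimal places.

166.4635

At (1/2, -1): F = (1.7500, -1.5000).
Jacobian J = [[10·x + 1, -4·y], [5·y^2, 10·x·y - 4·y + 5]].
At the point, J = [[6.0000, 4.0000], [5.0000, 4.0000]] (det J = 4.0000).
Solving J·Δ = −F gives Δ = (-3.2500, 4.4375).
Then the next iterate is (x, y)₁ = (-2.7500, 3.4375).
Re-evaluating at (-2.7500, 3.4375): F = (13.429688, -165.920898), so ‖F‖₂ = 166.4635.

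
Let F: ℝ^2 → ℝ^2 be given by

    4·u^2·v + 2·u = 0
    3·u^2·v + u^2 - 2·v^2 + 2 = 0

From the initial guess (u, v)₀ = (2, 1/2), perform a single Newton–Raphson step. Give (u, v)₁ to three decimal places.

(0.933, 0.417)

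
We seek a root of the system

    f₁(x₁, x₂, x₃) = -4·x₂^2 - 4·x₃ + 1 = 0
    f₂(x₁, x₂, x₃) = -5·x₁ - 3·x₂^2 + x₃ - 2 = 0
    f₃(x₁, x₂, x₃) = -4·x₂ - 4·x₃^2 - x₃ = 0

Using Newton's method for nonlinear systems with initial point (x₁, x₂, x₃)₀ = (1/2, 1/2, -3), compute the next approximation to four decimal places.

(-1.5574, 1.7593, -1.2593)

At (1/2, 1/2, -3): F = (12.0000, -8.2500, -35.0000).
Jacobian J = [[0, -8·x₂, -4], [-5, -6·x₂, 1], [0, -4, -8·x₃ - 1]].
At the point, J = [[0.0000, -4.0000, -4.0000], [-5.0000, -3.0000, 1.0000], [0.0000, -4.0000, 23.0000]] (det J = -540.0000).
Solving J·Δ = −F gives Δ = (-2.0574, 1.2593, 1.7407).
Then the next iterate is (x₁, x₂, x₃)₁ = (-1.5574, 1.7593, -1.2593).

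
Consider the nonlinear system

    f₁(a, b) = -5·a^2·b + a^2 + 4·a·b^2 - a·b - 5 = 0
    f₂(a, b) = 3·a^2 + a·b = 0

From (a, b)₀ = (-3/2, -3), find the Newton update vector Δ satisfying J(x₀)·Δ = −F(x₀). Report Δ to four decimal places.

(0.7734, 1.3128)

At (-3/2, -3): F = (-27.5000, 11.2500).
Jacobian J = [[-10·a·b + 2·a + 4·b^2 - b, -5·a^2 + 8·a·b - a], [6·a + b, a]].
At the point, J = [[-9.0000, 26.2500], [-12.0000, -1.5000]] (det J = 328.5000).
Solving J·Δ = −F gives Δ = (0.7734, 1.3128).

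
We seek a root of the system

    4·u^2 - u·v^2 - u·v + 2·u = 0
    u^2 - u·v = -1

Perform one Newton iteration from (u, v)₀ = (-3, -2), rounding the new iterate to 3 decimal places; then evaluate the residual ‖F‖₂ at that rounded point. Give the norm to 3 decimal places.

9.300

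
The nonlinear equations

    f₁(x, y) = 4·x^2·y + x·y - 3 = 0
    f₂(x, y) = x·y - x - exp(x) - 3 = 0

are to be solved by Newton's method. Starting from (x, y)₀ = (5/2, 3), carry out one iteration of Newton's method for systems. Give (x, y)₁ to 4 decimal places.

(1.4057, 2.6160)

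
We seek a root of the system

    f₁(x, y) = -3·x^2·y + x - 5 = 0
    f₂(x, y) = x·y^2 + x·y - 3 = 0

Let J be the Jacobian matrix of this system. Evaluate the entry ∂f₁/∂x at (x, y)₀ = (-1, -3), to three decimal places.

-17.000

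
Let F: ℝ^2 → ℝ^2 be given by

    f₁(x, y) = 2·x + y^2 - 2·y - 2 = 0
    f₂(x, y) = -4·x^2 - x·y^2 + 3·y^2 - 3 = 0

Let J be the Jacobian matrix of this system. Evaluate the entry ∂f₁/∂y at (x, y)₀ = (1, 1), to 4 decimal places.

∂f₁/∂y = 2·y - 2.
At (1, 1) this is 0.0000.

0.0000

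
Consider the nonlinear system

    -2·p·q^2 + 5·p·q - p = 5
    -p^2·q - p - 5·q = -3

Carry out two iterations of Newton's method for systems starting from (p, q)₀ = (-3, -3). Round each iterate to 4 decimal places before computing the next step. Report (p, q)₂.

(-2.1918, 1.9360)

At (-3, -3): F = (97.0000, 48.0000).
Jacobian J = [[-2·q^2 + 5·q - 1, -4·p·q + 5·p], [-2·p·q - 1, -p^2 - 5]].
At the point, J = [[-34.0000, -51.0000], [-19.0000, -14.0000]] (det J = -493.0000).
Solving J·Δ = −F gives Δ = (2.2110, 0.4280).
Then the next iterate is (p, q)₁ = (-0.7890, -2.5720).
Round to (-0.7890, -2.5720) and repeat: F = (16.374300, 18.250124), J = [[-27.090368, -12.062232], [-5.058616, -5.622521]].
Δ = (-1.4028, 4.5080), so (p, q)₂ = (-2.1918, 1.9360).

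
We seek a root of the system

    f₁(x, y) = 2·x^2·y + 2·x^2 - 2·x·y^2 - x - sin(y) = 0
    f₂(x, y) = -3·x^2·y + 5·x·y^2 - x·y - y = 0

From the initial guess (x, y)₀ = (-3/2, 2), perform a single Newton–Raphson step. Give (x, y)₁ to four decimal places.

At (-3/2, 2): F = (26.090703, -42.5000).
Jacobian J = [[4·x·y + 4·x - 2·y^2 - 1, 2·x^2 - 4·x·y - cos(y)], [-6·x·y + 5·y^2 - y, -3·x^2 + 10·x·y - x - 1]].
At the point, J = [[-27.0000, 16.916147], [36.0000, -36.2500]] (det J = 369.768714).
Solving J·Δ = −F gives Δ = (0.6135, -0.5631).
Then the next iterate is (x, y)₁ = (-0.8865, 1.4369).

(-0.8865, 1.4369)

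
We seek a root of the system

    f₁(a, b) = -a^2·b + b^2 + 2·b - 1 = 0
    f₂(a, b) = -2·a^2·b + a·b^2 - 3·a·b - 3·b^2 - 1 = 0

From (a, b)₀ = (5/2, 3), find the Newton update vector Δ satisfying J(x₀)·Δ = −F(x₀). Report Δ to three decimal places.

(-0.563, -2.113)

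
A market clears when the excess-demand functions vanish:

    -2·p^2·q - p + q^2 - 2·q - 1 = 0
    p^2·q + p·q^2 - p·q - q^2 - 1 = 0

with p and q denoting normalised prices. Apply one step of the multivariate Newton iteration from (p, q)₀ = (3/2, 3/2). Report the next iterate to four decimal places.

(-2.8939, 11.1970)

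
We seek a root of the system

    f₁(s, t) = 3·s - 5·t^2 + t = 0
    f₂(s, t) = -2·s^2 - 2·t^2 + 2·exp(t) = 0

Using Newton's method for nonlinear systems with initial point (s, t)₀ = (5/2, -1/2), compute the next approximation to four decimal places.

(1.2192, -0.8179)

At (5/2, -1/2): F = (5.7500, -11.786939).
Jacobian J = [[3, -10·t + 1], [-4·s, -4·t + 2·exp(t)]].
At the point, J = [[3.0000, 6.0000], [-10.0000, 3.213061]] (det J = 69.639184).
Solving J·Δ = −F gives Δ = (-1.2808, -0.3179).
Then the next iterate is (s, t)₁ = (1.2192, -0.8179).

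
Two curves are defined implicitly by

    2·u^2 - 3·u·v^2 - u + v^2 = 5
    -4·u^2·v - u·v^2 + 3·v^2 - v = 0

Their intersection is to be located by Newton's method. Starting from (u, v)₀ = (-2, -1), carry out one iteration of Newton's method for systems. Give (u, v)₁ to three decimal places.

(-1.814, -0.302)

At (-2, -1): F = (12.000, 22.000).
Jacobian J = [[4·u - 3·v^2 - 1, -6·u·v + 2·v], [-8·u·v - v^2, -4·u^2 - 2·u·v + 6·v - 1]].
At the point, J = [[-12.000, -14.000], [-17.000, -27.000]] (det J = 86.000).
Solving J·Δ = −F gives Δ = (0.186, 0.698).
Then the next iterate is (u, v)₁ = (-1.814, -0.302).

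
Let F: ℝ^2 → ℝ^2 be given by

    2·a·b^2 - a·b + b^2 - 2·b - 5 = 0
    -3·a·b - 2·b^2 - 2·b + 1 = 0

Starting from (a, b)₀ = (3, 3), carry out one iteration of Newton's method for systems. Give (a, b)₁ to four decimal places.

(74.7500, -27.2500)

At (3, 3): F = (43.0000, -50.0000).
Jacobian J = [[2·b^2 - b, 4·a·b - a + 2·b - 2], [-3·b, -3·a - 4·b - 2]].
At the point, J = [[15.0000, 37.0000], [-9.0000, -23.0000]] (det J = -12.0000).
Solving J·Δ = −F gives Δ = (71.7500, -30.2500).
Then the next iterate is (a, b)₁ = (74.7500, -27.2500).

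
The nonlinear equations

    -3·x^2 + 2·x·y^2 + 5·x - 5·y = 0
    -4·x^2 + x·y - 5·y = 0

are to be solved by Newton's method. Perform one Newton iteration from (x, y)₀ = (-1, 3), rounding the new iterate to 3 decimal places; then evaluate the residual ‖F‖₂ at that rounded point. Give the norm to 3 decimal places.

At (-1, 3): F = (-41.000, -22.000).
Jacobian J = [[-6·x + 2·y^2 + 5, 4·x·y - 5], [-8·x + y, x - 5]].
At the point, J = [[29.000, -17.000], [11.000, -6.000]] (det J = 13.000).
Solving J·Δ = −F gives Δ = (9.846, 14.385).
Then the next iterate is (x, y)₁ = (8.846, 17.385).
Re-evaluating at (8.846, 17.385): F = (5069.74853, -246.14415), so ‖F‖₂ = 5075.720.

5075.720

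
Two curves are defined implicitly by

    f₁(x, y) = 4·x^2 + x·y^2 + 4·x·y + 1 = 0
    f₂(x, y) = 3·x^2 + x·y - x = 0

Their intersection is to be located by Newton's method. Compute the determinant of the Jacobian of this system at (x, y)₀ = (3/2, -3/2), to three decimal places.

2.625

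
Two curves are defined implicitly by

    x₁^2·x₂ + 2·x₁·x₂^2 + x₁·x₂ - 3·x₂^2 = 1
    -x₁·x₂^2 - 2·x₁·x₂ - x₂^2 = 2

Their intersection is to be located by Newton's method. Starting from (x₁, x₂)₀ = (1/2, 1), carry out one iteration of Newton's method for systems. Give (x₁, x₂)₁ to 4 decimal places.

(0.2816, 0.0388)

At (1/2, 1): F = (-2.2500, -4.5000).
Jacobian J = [[2·x₁·x₂ + 2·x₂^2 + x₂, x₁^2 + 4·x₁·x₂ + x₁ - 6·x₂], [-x₂^2 - 2·x₂, -2·x₁·x₂ - 2·x₁ - 2·x₂]].
At the point, J = [[4.0000, -3.2500], [-3.0000, -4.0000]] (det J = -25.7500).
Solving J·Δ = −F gives Δ = (-0.2184, -0.9612).
Then the next iterate is (x₁, x₂)₁ = (0.2816, 0.0388).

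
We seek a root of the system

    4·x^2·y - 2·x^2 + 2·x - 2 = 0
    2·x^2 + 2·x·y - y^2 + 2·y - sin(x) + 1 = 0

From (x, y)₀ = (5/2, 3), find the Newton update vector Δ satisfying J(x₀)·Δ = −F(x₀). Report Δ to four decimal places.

(-1.5136, 0.5282)

At (5/2, 3): F = (65.5000, 24.901528).
Jacobian J = [[8·x·y - 4·x + 2, 4·x^2], [4·x + 2·y - cos(x), 2·x - 2·y + 2]].
At the point, J = [[52.0000, 25.0000], [16.801144, 1.0000]] (det J = -368.028590).
Solving J·Δ = −F gives Δ = (-1.5136, 0.5282).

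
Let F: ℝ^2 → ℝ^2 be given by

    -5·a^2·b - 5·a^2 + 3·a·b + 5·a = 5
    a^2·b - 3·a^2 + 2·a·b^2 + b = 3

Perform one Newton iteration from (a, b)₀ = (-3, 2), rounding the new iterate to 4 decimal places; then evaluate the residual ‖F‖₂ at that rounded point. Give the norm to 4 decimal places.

53.0821

At (-3, 2): F = (-173.0000, -34.0000).
Jacobian J = [[-10·a·b - 10·a + 3·b + 5, -5·a^2 + 3·a], [2·a·b - 6·a + 2·b^2, a^2 + 4·a·b + 1]].
At the point, J = [[101.0000, -54.0000], [14.0000, -14.0000]] (det J = -658.0000).
Solving J·Δ = −F gives Δ = (0.8906, -1.5380).
Then the next iterate is (a, b)₁ = (-2.1094, 0.4620).
Re-evaluating at (-2.1094, 0.4620): F = (-50.996973, -14.731482), so ‖F‖₂ = 53.0821.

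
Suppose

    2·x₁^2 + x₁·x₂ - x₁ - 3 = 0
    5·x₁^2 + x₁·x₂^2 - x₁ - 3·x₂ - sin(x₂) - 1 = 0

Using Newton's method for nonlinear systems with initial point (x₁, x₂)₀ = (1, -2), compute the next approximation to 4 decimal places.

(1.6345, 1.3655)

At (1, -2): F = (-4.0000, 13.909297).
Jacobian J = [[4·x₁ + x₂ - 1, x₁], [10·x₁ + x₂^2 - 1, 2·x₁·x₂ - cos(x₂) - 3]].
At the point, J = [[1.0000, 1.0000], [13.0000, -6.583853]] (det J = -19.583853).
Solving J·Δ = −F gives Δ = (0.6345, 3.3655).
Then the next iterate is (x₁, x₂)₁ = (1.6345, 1.3655).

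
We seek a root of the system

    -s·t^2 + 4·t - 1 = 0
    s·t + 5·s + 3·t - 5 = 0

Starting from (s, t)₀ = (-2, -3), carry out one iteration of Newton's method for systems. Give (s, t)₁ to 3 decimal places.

(17.857, -24.714)

At (-2, -3): F = (5.000, -18.000).
Jacobian J = [[-t^2, -2·s·t + 4], [t + 5, s + 3]].
At the point, J = [[-9.000, -8.000], [2.000, 1.000]] (det J = 7.000).
Solving J·Δ = −F gives Δ = (19.857, -21.714).
Then the next iterate is (s, t)₁ = (17.857, -24.714).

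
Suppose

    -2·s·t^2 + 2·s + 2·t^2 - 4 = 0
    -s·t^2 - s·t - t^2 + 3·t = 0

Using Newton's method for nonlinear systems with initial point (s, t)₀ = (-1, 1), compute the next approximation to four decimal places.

At (-1, 1): F = (-2.0000, 4.0000).
Jacobian J = [[-2·t^2 + 2, -4·s·t + 4·t], [-t^2 - t, -2·s·t - s - 2·t + 3]].
At the point, J = [[0.0000, 8.0000], [-2.0000, 4.0000]] (det J = 16.0000).
Solving J·Δ = −F gives Δ = (2.5000, 0.2500).
Then the next iterate is (s, t)₁ = (1.5000, 1.2500).

(1.5000, 1.2500)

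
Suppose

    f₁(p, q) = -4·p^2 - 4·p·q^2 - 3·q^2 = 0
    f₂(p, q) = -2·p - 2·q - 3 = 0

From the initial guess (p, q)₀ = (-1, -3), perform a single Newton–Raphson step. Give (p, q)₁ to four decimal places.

(-1.4545, -0.0455)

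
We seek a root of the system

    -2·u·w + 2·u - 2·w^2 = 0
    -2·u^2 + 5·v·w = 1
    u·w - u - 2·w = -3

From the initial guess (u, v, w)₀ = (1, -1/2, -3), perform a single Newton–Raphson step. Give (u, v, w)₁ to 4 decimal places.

(2.2500, -0.5333, -3.0000)

At (1, -1/2, -3): F = (-10.0000, 4.5000, 5.0000).
Jacobian J = [[-2·w + 2, 0, -2·u - 4·w], [-4·u, 5·w, 5·v], [w - 1, 0, u - 2]].
At the point, J = [[8.0000, 0.0000, 10.0000], [-4.0000, -15.0000, -2.5000], [-4.0000, 0.0000, -1.0000]] (det J = -480.0000).
Solving J·Δ = −F gives Δ = (1.2500, -0.0333, 0.0000).
Then the next iterate is (u, v, w)₁ = (2.2500, -0.5333, -3.0000).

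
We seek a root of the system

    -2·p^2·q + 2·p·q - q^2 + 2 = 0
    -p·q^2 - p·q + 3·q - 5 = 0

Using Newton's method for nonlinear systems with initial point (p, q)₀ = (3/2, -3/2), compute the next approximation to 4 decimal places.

(0.7475, 0.1768)

At (3/2, -3/2): F = (2.0000, -10.6250).
Jacobian J = [[-4·p·q + 2·q, -2·p^2 + 2·p - 2·q], [-q^2 - q, -2·p·q - p + 3]].
At the point, J = [[6.0000, 1.5000], [-0.7500, 6.0000]] (det J = 37.1250).
Solving J·Δ = −F gives Δ = (-0.7525, 1.6768).
Then the next iterate is (p, q)₁ = (0.7475, 0.1768).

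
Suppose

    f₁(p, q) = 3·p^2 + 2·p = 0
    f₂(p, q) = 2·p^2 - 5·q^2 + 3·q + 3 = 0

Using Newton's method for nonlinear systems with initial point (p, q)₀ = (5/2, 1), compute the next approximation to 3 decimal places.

At (5/2, 1): F = (23.750, 13.500).
Jacobian J = [[6·p + 2, 0], [4·p, -10·q + 3]].
At the point, J = [[17.000, 0.000], [10.000, -7.000]] (det J = -119.000).
Solving J·Δ = −F gives Δ = (-1.397, -0.067).
Then the next iterate is (p, q)₁ = (1.103, 0.933).

(1.103, 0.933)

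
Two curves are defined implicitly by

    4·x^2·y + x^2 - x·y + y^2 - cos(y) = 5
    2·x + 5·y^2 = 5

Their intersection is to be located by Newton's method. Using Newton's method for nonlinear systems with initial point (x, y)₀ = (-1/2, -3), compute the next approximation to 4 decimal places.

At (-1/2, -3): F = (0.739992, 39.0000).
Jacobian J = [[8·x·y + 2·x - y, 4·x^2 - x + 2·y + sin(y)], [2, 10·y]].
At the point, J = [[14.0000, -4.641120], [2.0000, -30.0000]] (det J = -410.717760).
Solving J·Δ = −F gives Δ = (0.3866, 1.3258).
Then the next iterate is (x, y)₁ = (-0.1134, -1.6742).

(-0.1134, -1.6742)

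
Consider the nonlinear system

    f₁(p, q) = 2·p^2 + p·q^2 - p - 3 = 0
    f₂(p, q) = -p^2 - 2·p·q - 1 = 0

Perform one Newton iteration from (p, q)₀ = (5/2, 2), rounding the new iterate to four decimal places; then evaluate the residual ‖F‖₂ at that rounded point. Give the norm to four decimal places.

24.7507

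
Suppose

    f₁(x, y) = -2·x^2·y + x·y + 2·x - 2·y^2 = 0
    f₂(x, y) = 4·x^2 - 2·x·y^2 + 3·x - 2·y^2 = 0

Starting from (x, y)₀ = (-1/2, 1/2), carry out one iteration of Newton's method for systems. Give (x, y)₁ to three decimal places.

At (-1/2, 1/2): F = (-2.000, -0.750).
Jacobian J = [[-4·x·y + y + 2, -2·x^2 + x - 4·y], [8·x - 2·y^2 + 3, -4·x·y - 4·y]].
At the point, J = [[3.500, -3.000], [-1.500, -1.000]] (det J = -8.000).
Solving J·Δ = −F gives Δ = (-0.031, -0.703).
Then the next iterate is (x, y)₁ = (-0.531, -0.203).

(-0.531, -0.203)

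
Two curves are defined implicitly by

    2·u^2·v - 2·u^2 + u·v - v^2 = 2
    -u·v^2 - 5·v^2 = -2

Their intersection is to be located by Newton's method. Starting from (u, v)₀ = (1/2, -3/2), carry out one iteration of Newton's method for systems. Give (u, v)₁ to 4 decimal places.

At (1/2, -3/2): F = (-6.2500, -10.3750).
Jacobian J = [[4·u·v - 4·u + v, 2·u^2 + u - 2·v], [-v^2, -2·u·v - 10·v]].
At the point, J = [[-6.5000, 4.0000], [-2.2500, 16.5000]] (det J = -98.2500).
Solving J·Δ = −F gives Δ = (-0.6272, 0.5433).
Then the next iterate is (u, v)₁ = (-0.1272, -0.9567).

(-0.1272, -0.9567)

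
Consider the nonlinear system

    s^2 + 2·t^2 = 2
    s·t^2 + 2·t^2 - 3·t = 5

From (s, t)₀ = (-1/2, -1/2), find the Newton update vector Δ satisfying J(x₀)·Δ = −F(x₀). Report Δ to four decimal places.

(0.1250, -0.6875)

At (-1/2, -1/2): F = (-1.2500, -3.1250).
Jacobian J = [[2·s, 4·t], [t^2, 2·s·t + 4·t - 3]].
At the point, J = [[-1.0000, -2.0000], [0.2500, -4.5000]] (det J = 5.0000).
Solving J·Δ = −F gives Δ = (0.1250, -0.6875).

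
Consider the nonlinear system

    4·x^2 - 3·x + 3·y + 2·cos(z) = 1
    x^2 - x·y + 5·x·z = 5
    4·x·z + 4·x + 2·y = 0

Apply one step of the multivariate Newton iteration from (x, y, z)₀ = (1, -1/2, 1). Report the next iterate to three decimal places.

(1.966, -3.262, -1.302)

At (1, -1/2, 1): F = (-0.41940, 1.500, 7.000).
Jacobian J = [[8·x - 3, 3, -2·sin(z)], [2·x - y + 5·z, -x, 5·x], [4·z + 4, 2, 4·x]].
At the point, J = [[5.000, 3.000, -1.68294], [7.500, -1.000, 5.000], [8.000, 2.000, 4.000]] (det J = -78.70767).
Solving J·Δ = −F gives Δ = (0.966, -2.762, -2.302).
Then the next iterate is (x, y, z)₁ = (1.966, -3.262, -1.302).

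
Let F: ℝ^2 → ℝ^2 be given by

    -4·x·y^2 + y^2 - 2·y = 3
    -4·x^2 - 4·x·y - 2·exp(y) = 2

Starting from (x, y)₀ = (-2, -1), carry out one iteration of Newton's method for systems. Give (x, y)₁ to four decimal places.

(-0.7152, -0.8570)

At (-2, -1): F = (8.0000, -26.735759).
Jacobian J = [[-4·y^2, -8·x·y + 2·y - 2], [-8·x - 4·y, -4·x - 2·exp(y)]].
At the point, J = [[-4.0000, -20.0000], [20.0000, 7.264241]] (det J = 370.943036).
Solving J·Δ = −F gives Δ = (1.2848, 0.1430).
Then the next iterate is (x, y)₁ = (-0.7152, -0.8570).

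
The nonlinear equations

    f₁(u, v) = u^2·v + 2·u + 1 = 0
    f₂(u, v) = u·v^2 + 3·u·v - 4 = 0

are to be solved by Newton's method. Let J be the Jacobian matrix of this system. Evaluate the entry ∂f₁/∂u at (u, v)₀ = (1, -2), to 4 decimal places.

∂f₁/∂u = 2·u·v + 2.
At (1, -2) this is -2.0000.

-2.0000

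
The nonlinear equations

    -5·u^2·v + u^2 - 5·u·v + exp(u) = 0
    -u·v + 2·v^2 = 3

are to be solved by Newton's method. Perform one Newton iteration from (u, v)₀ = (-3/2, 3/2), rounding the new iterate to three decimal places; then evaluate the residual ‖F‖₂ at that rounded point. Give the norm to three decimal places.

0.773

At (-3/2, 3/2): F = (-3.15187, 3.750).
Jacobian J = [[-10·u·v + 2·u - 5·v + exp(u), -5·u^2 - 5·u], [-v, -u + 4·v]].
At the point, J = [[12.22313, -3.750], [-1.500, 7.500]] (det J = 86.04848).
Solving J·Δ = −F gives Δ = (0.111, -0.478).
Then the next iterate is (u, v)₁ = (-1.389, 1.022).
Re-evaluating at (-1.389, 1.022): F = (-0.58239, 0.50853), so ‖F‖₂ = 0.773.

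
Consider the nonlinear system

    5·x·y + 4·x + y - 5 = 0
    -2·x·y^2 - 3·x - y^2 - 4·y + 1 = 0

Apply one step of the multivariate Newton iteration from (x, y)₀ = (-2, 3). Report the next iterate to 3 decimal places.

(2.701, 8.481)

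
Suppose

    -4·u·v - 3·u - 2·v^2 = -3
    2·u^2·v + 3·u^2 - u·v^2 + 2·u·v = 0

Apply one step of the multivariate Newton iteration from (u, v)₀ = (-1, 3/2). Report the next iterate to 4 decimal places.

At (-1, 3/2): F = (7.5000, 5.2500).
Jacobian J = [[-4·v - 3, -4·u - 4·v], [4·u·v + 6·u - v^2 + 2·v, 2·u^2 - 2·u·v + 2·u]].
At the point, J = [[-9.0000, -2.0000], [-11.2500, 3.0000]] (det J = -49.5000).
Solving J·Δ = −F gives Δ = (0.6667, 0.7500).
Then the next iterate is (u, v)₁ = (-0.3333, 2.2500).

(-0.3333, 2.2500)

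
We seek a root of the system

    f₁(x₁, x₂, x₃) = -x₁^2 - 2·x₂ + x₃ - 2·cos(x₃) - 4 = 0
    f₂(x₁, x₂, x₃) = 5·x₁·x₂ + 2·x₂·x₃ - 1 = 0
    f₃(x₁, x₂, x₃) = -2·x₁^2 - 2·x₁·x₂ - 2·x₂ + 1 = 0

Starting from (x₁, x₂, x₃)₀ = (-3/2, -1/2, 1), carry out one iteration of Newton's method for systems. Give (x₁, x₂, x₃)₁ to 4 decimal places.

(-0.9043, -0.6697, 2.1943)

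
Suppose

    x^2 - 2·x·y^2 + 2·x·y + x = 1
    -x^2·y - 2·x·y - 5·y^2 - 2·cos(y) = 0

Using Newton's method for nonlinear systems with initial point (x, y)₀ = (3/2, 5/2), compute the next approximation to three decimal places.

(-4.012, 3.399)

At (3/2, 5/2): F = (-8.500, -42.77271).
Jacobian J = [[2·x - 2·y^2 + 2·y + 1, -4·x·y + 2·x], [-2·x·y - 2·y, -x^2 - 2·x - 10·y + 2·sin(y)]].
At the point, J = [[-3.500, -12.000], [-12.500, -29.05306]] (det J = -48.31431).
Solving J·Δ = −F gives Δ = (-5.512, 0.899).
Then the next iterate is (x, y)₁ = (-4.012, 3.399).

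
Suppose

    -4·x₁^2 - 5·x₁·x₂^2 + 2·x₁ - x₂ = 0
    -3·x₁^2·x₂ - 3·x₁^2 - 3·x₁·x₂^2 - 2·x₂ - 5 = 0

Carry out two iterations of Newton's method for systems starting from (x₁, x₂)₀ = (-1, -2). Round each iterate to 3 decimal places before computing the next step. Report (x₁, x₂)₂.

(-0.982, -0.997)

At (-1, -2): F = (16.000, 14.000).
Jacobian J = [[-8·x₁ - 5·x₂^2 + 2, -10·x₁·x₂ - 1], [-6·x₁·x₂ - 6·x₁ - 3·x₂^2, -3·x₁^2 - 6·x₁·x₂ - 2]].
At the point, J = [[-10.000, -21.000], [-18.000, -17.000]] (det J = -208.000).
Solving J·Δ = −F gives Δ = (0.106, 0.712).
Then the next iterate is (x₁, x₂)₁ = (-0.894, -1.288).
Round to (-0.894, -1.288) and repeat: F = (3.71854, 2.71583), J = [[0.85728, -12.51472], [-6.52166, -11.30654]].
Δ = (-0.088, 0.291), so (x₁, x₂)₂ = (-0.982, -0.997).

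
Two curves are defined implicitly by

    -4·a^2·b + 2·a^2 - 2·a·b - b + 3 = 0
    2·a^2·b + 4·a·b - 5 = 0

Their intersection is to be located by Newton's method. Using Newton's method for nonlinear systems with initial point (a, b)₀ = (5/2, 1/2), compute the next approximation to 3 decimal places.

(1.504, 0.532)

At (5/2, 1/2): F = (0.000, 6.250).
Jacobian J = [[-8·a·b + 4·a - 2·b, -4·a^2 - 2·a - 1], [4·a·b + 4·b, 2·a^2 + 4·a]].
At the point, J = [[-1.000, -31.000], [7.000, 22.500]] (det J = 194.500).
Solving J·Δ = −F gives Δ = (-0.996, 0.032).
Then the next iterate is (a, b)₁ = (1.504, 0.532).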